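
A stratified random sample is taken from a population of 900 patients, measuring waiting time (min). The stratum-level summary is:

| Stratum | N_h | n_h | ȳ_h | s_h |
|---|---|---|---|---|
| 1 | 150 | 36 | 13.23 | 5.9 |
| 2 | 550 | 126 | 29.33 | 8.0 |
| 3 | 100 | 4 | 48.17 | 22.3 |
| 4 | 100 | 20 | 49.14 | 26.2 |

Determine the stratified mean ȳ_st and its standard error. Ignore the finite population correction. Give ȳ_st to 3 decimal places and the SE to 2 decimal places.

ȳ_st ≈ 30.941, SE ≈ 1.47

ȳ_st = Σ W_h ȳ_h = (150·13.23 + 550·29.33 + 100·48.17 + 100·49.14)/900 = 30.94111
V̂(ȳ_st) = Σ W_h² s_h²/n_h, with W_h = N_h/N and N = 900:
  stratum 1: (150/900)²·5.9²/36 = 0.0268596
  stratum 2: (550/900)²·8.0²/126 = 0.189692
  stratum 3: (100/900)²·22.3²/4 = 1.53485
  stratum 4: (100/900)²·26.2²/20 = 0.423728
V̂(ȳ_st) = 2.17513
SE(ȳ_st) = √2.17513 = 1.47483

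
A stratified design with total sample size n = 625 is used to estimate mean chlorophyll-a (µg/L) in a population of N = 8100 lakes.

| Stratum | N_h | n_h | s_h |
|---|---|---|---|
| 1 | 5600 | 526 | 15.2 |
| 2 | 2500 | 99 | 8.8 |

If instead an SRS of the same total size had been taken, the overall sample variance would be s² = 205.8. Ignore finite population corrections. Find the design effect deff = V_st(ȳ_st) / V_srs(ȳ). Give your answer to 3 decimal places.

deff ≈ 0.864

V̂(ȳ_st) = Σ W_h² s_h²/n_h, with W_h = N_h/N and N = 8100:
  stratum 1: (5600/8100)²·15.2²/526 = 0.209946
  stratum 2: (2500/8100)²·8.8²/99 = 0.0745144
V_st = 0.28446
V_srs = s²/n = 205.8/625 = 0.32928
deff = V_st / V_srs = 0.28446/0.32928 = 0.8639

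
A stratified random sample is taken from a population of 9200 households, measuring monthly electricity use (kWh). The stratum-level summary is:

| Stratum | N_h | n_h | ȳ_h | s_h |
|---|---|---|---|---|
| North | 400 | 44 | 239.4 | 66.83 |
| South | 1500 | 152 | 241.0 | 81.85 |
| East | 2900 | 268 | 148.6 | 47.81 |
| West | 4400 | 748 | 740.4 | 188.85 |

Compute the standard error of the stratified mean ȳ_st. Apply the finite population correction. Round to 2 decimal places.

SE(ȳ_st) ≈ 3.32

V̂(ȳ_st) = Σ W_h² (1 − n_h/N_h) s_h²/n_h, with W_h = N_h/N and N = 9200:
  stratum North: (400/9200)²·(1 − 44/400)·66.83²/44 = 0.170775
  stratum South: (1500/9200)²·(1 − 152/1500)·81.85²/152 = 1.05293
  stratum East: (2900/9200)²·(1 − 268/2900)·47.81²/268 = 0.76915
  stratum West: (4400/9200)²·(1 − 748/4400)·188.85²/748 = 9.05191
V̂(ȳ_st) = 11.0448
SE(ȳ_st) = √11.0448 = 3.32337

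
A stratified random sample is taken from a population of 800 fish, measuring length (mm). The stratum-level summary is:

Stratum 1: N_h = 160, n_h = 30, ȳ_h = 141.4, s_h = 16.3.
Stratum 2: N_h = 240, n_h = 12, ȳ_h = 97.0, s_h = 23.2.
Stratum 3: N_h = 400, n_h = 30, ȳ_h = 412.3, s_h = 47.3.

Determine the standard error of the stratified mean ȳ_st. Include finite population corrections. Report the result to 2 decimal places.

V̂(ȳ_st) = Σ W_h² (1 − n_h/N_h) s_h²/n_h, with W_h = N_h/N and N = 800:
  stratum 1: (160/800)²·(1 − 30/160)·16.3²/30 = 0.287831
  stratum 2: (240/800)²·(1 − 12/240)·23.2²/12 = 3.83496
  stratum 3: (400/800)²·(1 − 30/400)·47.3²/30 = 17.2458
V̂(ȳ_st) = 21.3686
SE(ȳ_st) = √21.3686 = 4.62261

SE(ȳ_st) ≈ 4.62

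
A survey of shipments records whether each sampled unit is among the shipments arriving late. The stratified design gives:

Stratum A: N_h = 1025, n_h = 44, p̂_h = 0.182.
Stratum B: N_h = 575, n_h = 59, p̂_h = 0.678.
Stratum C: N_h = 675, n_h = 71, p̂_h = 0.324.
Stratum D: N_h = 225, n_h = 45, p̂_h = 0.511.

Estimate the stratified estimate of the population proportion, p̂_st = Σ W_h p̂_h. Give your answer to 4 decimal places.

N = 2500; stratum weights W_h = N_h/N.
p̂_st = Σ W_h p̂_h = (1025·0.182 + 575·0.678 + 675·0.324 + 225·0.511)/2500 = 0.36403

p̂_st ≈ 0.3640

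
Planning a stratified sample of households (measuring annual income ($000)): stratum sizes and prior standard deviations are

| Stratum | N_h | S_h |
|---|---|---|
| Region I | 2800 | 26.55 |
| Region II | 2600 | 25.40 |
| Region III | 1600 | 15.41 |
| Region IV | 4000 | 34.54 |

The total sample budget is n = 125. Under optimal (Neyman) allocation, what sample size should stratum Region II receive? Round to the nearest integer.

27

Neyman allocation: n_h = n · N_h S_h / Σ N_i S_i, with n = 125.
  stratum Region I: N_h·S_h = 2800·26.55 = 74340.00
  stratum Region II: N_h·S_h = 2600·25.40 = 66040.00
  stratum Region III: N_h·S_h = 1600·15.41 = 24656.00
  stratum Region IV: N_h·S_h = 4000·34.54 = 138160.00
Σ N_h S_h = 303196.00
n for stratum Region II = 125·66040.00/303196.00 = 27.227 → 27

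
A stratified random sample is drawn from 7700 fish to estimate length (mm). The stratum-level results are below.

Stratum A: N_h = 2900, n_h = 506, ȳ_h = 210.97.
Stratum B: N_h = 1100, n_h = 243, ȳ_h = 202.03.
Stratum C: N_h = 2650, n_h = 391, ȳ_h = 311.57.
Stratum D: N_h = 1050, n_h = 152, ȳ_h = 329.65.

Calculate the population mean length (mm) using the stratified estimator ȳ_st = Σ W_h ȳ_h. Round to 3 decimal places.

ȳ_st ≈ 260.499

N = Σ N_h = 7700. Stratum weights W_h = N_h/N.
ȳ_st = (2900·210.97 + 1100·202.03 + 2650·311.57 + 1050·329.65) / 7700 = 260.49857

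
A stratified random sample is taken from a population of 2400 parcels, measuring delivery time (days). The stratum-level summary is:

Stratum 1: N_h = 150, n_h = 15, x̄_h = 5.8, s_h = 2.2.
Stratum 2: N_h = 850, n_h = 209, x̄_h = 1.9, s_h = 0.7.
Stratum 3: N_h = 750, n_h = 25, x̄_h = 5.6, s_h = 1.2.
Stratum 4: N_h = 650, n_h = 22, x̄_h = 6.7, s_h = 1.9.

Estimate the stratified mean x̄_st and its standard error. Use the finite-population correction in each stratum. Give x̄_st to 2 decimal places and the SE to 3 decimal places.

x̄_st ≈ 4.60, SE ≈ 0.136

x̄_st = Σ W_h x̄_h = (150·5.8 + 850·1.9 + 750·5.6 + 650·6.7)/2400 = 4.60000
V̂(x̄_st) = Σ W_h² (1 − n_h/N_h) s_h²/n_h, with W_h = N_h/N and N = 2400:
  stratum 1: (150/2400)²·(1 − 15/150)·2.2²/15 = 0.00113438
  stratum 2: (850/2400)²·(1 − 209/850)·0.7²/209 = 0.000221771
  stratum 3: (750/2400)²·(1 − 25/750)·1.2²/25 = 0.0054375
  stratum 4: (650/2400)²·(1 − 22/650)·1.9²/22 = 0.0116288
V̂(x̄_st) = 0.0184224
SE(x̄_st) = √0.0184224 = 0.135729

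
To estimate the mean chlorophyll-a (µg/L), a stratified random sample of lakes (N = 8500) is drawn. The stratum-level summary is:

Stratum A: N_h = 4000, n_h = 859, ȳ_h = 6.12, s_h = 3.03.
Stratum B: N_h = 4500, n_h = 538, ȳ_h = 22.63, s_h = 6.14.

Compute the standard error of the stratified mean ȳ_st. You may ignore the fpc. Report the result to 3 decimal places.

V̂(ȳ_st) = Σ W_h² s_h²/n_h, with W_h = N_h/N and N = 8500:
  stratum A: (4000/8500)²·3.03²/859 = 0.00236687
  stratum B: (4500/8500)²·6.14²/538 = 0.01964
V̂(ȳ_st) = 0.0220069
SE(ȳ_st) = √0.0220069 = 0.148347

SE(ȳ_st) ≈ 0.148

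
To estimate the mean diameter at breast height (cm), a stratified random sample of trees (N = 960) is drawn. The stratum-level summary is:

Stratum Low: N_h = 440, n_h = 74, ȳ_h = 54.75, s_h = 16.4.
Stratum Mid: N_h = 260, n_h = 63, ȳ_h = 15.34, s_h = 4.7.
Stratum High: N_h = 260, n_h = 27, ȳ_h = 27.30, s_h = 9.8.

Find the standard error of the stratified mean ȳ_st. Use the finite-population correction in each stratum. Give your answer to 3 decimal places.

V̂(ȳ_st) = Σ W_h² (1 − n_h/N_h) s_h²/n_h, with W_h = N_h/N and N = 960:
  stratum Low: (440/960)²·(1 − 74/440)·16.4²/74 = 0.635108
  stratum Mid: (260/960)²·(1 − 63/260)·4.7²/63 = 0.0194873
  stratum High: (260/960)²·(1 − 27/260)·9.8²/27 = 0.233817
V̂(ȳ_st) = 0.888411
SE(ȳ_st) = √0.888411 = 0.942556

SE(ȳ_st) ≈ 0.943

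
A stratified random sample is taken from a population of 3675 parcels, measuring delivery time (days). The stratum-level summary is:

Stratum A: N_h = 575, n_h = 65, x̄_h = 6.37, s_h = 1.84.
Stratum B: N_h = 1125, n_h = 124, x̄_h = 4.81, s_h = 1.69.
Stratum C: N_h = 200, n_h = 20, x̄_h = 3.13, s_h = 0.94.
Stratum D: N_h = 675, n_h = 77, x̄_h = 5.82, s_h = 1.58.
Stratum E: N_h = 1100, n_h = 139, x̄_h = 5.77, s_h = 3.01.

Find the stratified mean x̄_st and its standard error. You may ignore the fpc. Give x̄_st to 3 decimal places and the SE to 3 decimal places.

x̄_st ≈ 5.436, SE ≈ 0.102

x̄_st = Σ W_h x̄_h = (575·6.37 + 1125·4.81 + 200·3.13 + 675·5.82 + 1100·5.77)/3675 = 5.43551
V̂(x̄_st) = Σ W_h² s_h²/n_h, with W_h = N_h/N and N = 3675:
  stratum A: (575/3675)²·1.84²/65 = 0.0012751
  stratum B: (1125/3675)²·1.69²/124 = 0.00215845
  stratum C: (200/3675)²·0.94²/20 = 0.000130849
  stratum D: (675/3675)²·1.58²/77 = 0.00109375
  stratum E: (1100/3675)²·3.01²/139 = 0.00583968
V̂(x̄_st) = 0.0104978
SE(x̄_st) = √0.0104978 = 0.102459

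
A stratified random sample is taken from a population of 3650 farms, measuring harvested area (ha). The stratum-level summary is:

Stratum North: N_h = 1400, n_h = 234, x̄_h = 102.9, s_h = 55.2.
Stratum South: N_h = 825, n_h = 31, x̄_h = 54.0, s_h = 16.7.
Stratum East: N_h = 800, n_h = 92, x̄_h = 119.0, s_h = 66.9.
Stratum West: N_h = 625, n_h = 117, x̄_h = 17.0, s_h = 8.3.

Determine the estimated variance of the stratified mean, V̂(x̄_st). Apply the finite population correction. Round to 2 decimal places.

V̂(x̄_st) = Σ W_h² (1 − n_h/N_h) s_h²/n_h, with W_h = N_h/N and N = 3650:
  stratum North: (1400/3650)²·(1 − 234/1400)·55.2²/234 = 1.59552
  stratum South: (825/3650)²·(1 − 31/825)·16.7²/31 = 0.442344
  stratum East: (800/3650)²·(1 − 92/800)·66.9²/92 = 2.06824
  stratum West: (625/3650)²·(1 − 117/625)·8.3²/117 = 0.0140323
V̂(x̄_st) = 4.12014

V̂(x̄_st) ≈ 4.12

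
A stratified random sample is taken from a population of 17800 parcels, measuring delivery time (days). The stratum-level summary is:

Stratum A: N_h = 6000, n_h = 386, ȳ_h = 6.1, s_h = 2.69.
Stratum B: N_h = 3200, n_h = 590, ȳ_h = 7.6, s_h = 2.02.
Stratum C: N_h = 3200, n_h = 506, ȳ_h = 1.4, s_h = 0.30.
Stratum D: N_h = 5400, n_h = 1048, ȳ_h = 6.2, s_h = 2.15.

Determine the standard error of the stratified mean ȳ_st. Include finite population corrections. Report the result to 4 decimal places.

V̂(ȳ_st) = Σ W_h² (1 − n_h/N_h) s_h²/n_h, with W_h = N_h/N and N = 17800:
  stratum A: (6000/17800)²·(1 − 386/6000)·2.69²/386 = 0.00199297
  stratum B: (3200/17800)²·(1 − 590/3200)·2.02²/590 = 0.000182306
  stratum C: (3200/17800)²·(1 − 506/3200)·0.30²/506 = 4.83949e-06
  stratum D: (5400/17800)²·(1 − 1048/5400)·2.15²/1048 = 0.000327159
V̂(ȳ_st) = 0.00250727
SE(ȳ_st) = √0.00250727 = 0.0500727

SE(ȳ_st) ≈ 0.0501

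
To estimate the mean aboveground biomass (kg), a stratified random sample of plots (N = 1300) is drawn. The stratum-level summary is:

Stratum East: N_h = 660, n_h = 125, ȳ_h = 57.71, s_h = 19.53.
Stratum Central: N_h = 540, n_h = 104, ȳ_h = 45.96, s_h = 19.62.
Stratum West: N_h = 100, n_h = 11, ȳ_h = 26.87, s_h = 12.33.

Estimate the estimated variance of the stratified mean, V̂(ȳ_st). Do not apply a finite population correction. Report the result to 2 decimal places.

V̂(ȳ_st) ≈ 1.51

V̂(ȳ_st) = Σ W_h² s_h²/n_h, with W_h = N_h/N and N = 1300:
  stratum East: (660/1300)²·19.53²/125 = 0.786494
  stratum Central: (540/1300)²·19.62²/104 = 0.638654
  stratum West: (100/1300)²·12.33²/11 = 0.0817799
V̂(ȳ_st) = 1.50693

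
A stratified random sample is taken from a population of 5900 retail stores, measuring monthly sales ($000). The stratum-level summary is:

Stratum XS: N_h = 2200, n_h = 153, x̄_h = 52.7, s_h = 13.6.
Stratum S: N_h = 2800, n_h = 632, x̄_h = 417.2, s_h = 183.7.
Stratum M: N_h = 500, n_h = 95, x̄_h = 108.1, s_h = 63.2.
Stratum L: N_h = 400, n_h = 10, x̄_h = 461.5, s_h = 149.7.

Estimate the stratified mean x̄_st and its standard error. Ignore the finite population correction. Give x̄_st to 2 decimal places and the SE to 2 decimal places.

x̄_st = Σ W_h x̄_h = (2200·52.7 + 2800·417.2 + 500·108.1 + 400·461.5)/5900 = 258.09322
V̂(x̄_st) = Σ W_h² s_h²/n_h, with W_h = N_h/N and N = 5900:
  stratum XS: (2200/5900)²·13.6²/153 = 0.168085
  stratum S: (2800/5900)²·183.7²/632 = 12.0258
  stratum M: (500/5900)²·63.2²/95 = 0.301958
  stratum L: (400/5900)²·149.7²/10 = 10.3005
V̂(x̄_st) = 22.7964
SE(x̄_st) = √22.7964 = 4.77455

x̄_st ≈ 258.09, SE ≈ 4.77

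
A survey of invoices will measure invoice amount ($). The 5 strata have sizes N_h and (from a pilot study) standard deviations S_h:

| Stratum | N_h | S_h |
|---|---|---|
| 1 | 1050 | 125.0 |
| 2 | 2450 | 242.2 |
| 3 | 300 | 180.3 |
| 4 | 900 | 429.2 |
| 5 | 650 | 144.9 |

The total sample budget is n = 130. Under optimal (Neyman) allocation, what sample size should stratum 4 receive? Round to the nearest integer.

Neyman allocation: n_h = n · N_h S_h / Σ N_i S_i, with n = 130.
  stratum 1: N_h·S_h = 1050·125.0 = 131250.00
  stratum 2: N_h·S_h = 2450·242.2 = 593390.00
  stratum 3: N_h·S_h = 300·180.3 = 54090.00
  stratum 4: N_h·S_h = 900·429.2 = 386280.00
  stratum 5: N_h·S_h = 650·144.9 = 94185.00
Σ N_h S_h = 1259195.00
n for stratum 4 = 130·386280.00/1259195.00 = 39.880 → 40

40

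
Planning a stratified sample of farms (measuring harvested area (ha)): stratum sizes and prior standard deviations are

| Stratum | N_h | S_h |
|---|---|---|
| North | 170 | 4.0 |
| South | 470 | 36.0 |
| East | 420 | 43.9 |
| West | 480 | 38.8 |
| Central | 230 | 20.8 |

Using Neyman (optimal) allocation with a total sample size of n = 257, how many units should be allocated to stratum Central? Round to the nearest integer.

Neyman allocation: n_h = n · N_h S_h / Σ N_i S_i, with n = 257.
  stratum North: N_h·S_h = 170·4.0 = 680.00
  stratum South: N_h·S_h = 470·36.0 = 16920.00
  stratum East: N_h·S_h = 420·43.9 = 18438.00
  stratum West: N_h·S_h = 480·38.8 = 18624.00
  stratum Central: N_h·S_h = 230·20.8 = 4784.00
Σ N_h S_h = 59446.00
n for stratum Central = 257·4784.00/59446.00 = 20.682 → 21

21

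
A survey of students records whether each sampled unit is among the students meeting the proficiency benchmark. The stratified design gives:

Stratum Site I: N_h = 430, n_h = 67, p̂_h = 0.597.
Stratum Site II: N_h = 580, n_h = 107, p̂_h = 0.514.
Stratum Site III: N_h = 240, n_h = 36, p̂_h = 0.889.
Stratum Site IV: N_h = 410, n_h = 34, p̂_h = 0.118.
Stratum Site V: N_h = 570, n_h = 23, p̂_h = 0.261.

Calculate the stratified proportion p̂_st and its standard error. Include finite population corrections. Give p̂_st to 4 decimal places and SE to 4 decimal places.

N = 2230; stratum weights W_h = N_h/N.
p̂_st = Σ W_h p̂_h = (430·0.597 + 580·0.514 + 240·0.889 + 410·0.118 + 570·0.261)/2230 = 0.43289
V̂(p̂_st) = Σ W_h² (1 − n_h/N_h) p̂_h(1−p̂_h)/(n_h−1):
  stratum Site I: (430/2230)²·(1 − 67/430)·0.597·0.403/66 = 0.00011442
  stratum Site II: (580/2230)²·(1 − 107/580)·0.514·0.486/106 = 0.000130009
  stratum Site III: (240/2230)²·(1 − 36/240)·0.889·0.111/35 = 2.7758e-05
  stratum Site IV: (410/2230)²·(1 − 34/410)·0.118·0.882/33 = 9.77684e-05
  stratum Site V: (570/2230)²·(1 − 23/570)·0.261·0.739/22 = 0.000549686
V̂(p̂_st) = 0.000919641; SE = √V̂ = 0.0303256

p̂_st ≈ 0.4329, SE ≈ 0.0303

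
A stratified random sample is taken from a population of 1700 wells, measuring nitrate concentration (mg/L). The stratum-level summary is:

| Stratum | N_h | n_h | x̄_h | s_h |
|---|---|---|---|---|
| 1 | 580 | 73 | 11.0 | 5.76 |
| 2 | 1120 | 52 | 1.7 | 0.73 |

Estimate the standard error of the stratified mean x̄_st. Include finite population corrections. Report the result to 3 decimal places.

SE(x̄_st) ≈ 0.225

V̂(x̄_st) = Σ W_h² (1 − n_h/N_h) s_h²/n_h, with W_h = N_h/N and N = 1700:
  stratum 1: (580/1700)²·(1 − 73/580)·5.76²/73 = 0.0462445
  stratum 2: (1120/1700)²·(1 − 52/1120)·0.73²/52 = 0.00424164
V̂(x̄_st) = 0.0504862
SE(x̄_st) = √0.0504862 = 0.224691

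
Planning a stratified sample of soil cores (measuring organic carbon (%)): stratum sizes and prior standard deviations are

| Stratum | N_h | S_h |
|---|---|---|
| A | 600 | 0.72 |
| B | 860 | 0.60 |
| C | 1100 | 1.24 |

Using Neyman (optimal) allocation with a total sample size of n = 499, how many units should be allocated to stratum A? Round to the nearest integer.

Neyman allocation: n_h = n · N_h S_h / Σ N_i S_i, with n = 499.
  stratum A: N_h·S_h = 600·0.72 = 432.00
  stratum B: N_h·S_h = 860·0.60 = 516.00
  stratum C: N_h·S_h = 1100·1.24 = 1364.00
Σ N_h S_h = 2312.00
n for stratum A = 499·432.00/2312.00 = 93.239 → 93

93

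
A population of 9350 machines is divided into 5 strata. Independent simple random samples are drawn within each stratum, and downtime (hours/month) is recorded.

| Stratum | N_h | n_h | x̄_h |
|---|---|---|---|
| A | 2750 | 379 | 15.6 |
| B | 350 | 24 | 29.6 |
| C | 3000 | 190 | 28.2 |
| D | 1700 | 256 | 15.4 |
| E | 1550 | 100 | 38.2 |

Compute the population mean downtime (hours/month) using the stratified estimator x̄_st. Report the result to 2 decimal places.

x̄_st ≈ 23.88

N = Σ N_h = 9350. Stratum weights W_h = N_h/N.
x̄_st = (2750·15.6 + 350·29.6 + 3000·28.2 + 1700·15.4 + 1550·38.2) / 9350 = 23.8770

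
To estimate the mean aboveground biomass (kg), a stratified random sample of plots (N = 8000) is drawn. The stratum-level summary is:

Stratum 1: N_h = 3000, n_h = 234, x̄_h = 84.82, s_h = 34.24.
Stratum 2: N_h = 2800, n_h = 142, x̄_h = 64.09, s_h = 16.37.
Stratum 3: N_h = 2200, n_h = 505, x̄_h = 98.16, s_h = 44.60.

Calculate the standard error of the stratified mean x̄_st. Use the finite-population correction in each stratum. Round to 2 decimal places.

V̂(x̄_st) = Σ W_h² (1 − n_h/N_h) s_h²/n_h, with W_h = N_h/N and N = 8000:
  stratum 1: (3000/8000)²·(1 − 234/3000)·34.24²/234 = 0.649599
  stratum 2: (2800/8000)²·(1 − 142/2800)·16.37²/142 = 0.219453
  stratum 3: (2200/8000)²·(1 − 505/2200)·44.60²/505 = 0.229504
V̂(x̄_st) = 1.09856
SE(x̄_st) = √1.09856 = 1.04812

SE(x̄_st) ≈ 1.05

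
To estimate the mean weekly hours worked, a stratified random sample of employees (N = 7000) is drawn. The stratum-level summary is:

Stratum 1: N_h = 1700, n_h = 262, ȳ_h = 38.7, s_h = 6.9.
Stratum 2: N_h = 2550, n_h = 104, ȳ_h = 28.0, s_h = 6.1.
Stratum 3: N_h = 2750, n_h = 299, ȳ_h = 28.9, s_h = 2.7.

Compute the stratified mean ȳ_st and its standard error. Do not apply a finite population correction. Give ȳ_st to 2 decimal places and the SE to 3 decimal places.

ȳ_st = Σ W_h ȳ_h = (1700·38.7 + 2550·28.0 + 2750·28.9)/7000 = 30.95214
V̂(ȳ_st) = Σ W_h² s_h²/n_h, with W_h = N_h/N and N = 7000:
  stratum 1: (1700/7000)²·6.9²/262 = 0.0107176
  stratum 2: (2550/7000)²·6.1²/104 = 0.04748
  stratum 3: (2750/7000)²·2.7²/299 = 0.00376293
V̂(ȳ_st) = 0.0619605
SE(ȳ_st) = √0.0619605 = 0.248919

ȳ_st ≈ 30.95, SE ≈ 0.249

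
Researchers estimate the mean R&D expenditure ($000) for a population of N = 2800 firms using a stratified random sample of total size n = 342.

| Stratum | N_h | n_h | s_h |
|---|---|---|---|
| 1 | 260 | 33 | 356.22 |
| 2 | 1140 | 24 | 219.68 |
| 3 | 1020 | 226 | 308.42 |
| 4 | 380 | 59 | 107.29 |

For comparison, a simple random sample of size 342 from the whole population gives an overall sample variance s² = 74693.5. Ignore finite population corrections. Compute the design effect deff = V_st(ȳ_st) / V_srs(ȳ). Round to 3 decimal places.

deff ≈ 1.950

V̂(ȳ_st) = Σ W_h² s_h²/n_h, with W_h = N_h/N and N = 2800:
  stratum 1: (260/2800)²·356.22²/33 = 33.1553
  stratum 2: (1140/2800)²·219.68²/24 = 333.322
  stratum 3: (1020/2800)²·308.42²/226 = 55.8549
  stratum 4: (380/2800)²·107.29²/59 = 3.5935
V_st = 425.925
V_srs = s²/n = 74693.5/342 = 218.402
deff = V_st / V_srs = 425.925/218.402 = 1.9502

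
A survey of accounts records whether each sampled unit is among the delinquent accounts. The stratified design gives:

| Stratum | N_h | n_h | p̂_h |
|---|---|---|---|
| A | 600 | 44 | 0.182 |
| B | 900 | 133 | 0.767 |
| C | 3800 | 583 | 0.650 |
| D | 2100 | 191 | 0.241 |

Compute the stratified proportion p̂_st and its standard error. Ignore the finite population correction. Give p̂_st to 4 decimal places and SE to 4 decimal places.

p̂_st ≈ 0.5102, SE ≈ 0.0149

N = 7400; stratum weights W_h = N_h/N.
p̂_st = Σ W_h p̂_h = (600·0.182 + 900·0.767 + 3800·0.650 + 2100·0.241)/7400 = 0.51022
V̂(p̂_st) = Σ W_h² p̂_h(1−p̂_h)/(n_h−1):
  stratum A: (600/7400)²·0.182·0.818/43 = 2.27612e-05
  stratum B: (900/7400)²·0.767·0.233/132 = 2.00262e-05
  stratum C: (3800/7400)²·0.650·0.350/582 = 0.000103077
  stratum D: (2100/7400)²·0.241·0.759/190 = 7.75319e-05
V̂(p̂_st) = 0.000223396; SE = √V̂ = 0.0149465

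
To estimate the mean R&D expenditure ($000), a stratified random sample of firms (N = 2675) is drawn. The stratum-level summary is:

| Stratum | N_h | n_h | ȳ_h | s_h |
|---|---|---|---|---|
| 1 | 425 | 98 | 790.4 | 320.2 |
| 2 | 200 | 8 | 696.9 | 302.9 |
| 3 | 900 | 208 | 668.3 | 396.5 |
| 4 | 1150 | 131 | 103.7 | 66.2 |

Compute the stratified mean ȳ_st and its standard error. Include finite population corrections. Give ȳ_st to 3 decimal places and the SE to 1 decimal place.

ȳ_st = Σ W_h ȳ_h = (425·790.4 + 200·696.9 + 900·668.3 + 1150·103.7)/2675 = 447.11215
V̂(ȳ_st) = Σ W_h² (1 − n_h/N_h) s_h²/n_h, with W_h = N_h/N and N = 2675:
  stratum 1: (425/2675)²·(1 − 98/425)·320.2²/98 = 20.3192
  stratum 2: (200/2675)²·(1 − 8/200)·302.9²/8 = 61.5449
  stratum 3: (900/2675)²·(1 − 208/900)·396.5²/208 = 65.7846
  stratum 4: (1150/2675)²·(1 − 131/1150)·66.2²/131 = 5.47859
V̂(ȳ_st) = 153.127
SE(ȳ_st) = √153.127 = 12.3745

ȳ_st ≈ 447.112, SE ≈ 12.4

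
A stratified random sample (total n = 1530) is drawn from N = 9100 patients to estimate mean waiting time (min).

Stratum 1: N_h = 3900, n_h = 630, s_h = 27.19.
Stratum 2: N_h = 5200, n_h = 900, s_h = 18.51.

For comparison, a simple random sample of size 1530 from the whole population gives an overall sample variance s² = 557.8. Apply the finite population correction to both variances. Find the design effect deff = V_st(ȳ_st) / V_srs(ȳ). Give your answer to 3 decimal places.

V̂(ȳ_st) = Σ W_h² (1 − n_h/N_h) s_h²/n_h, with W_h = N_h/N and N = 9100:
  stratum 1: (3900/9100)²·(1 − 630/3900)·27.19²/630 = 0.180721
  stratum 2: (5200/9100)²·(1 − 900/5200)·18.51²/900 = 0.102792
V_st = 0.283513
V_srs = (1 − 1530/9100)·557.8/1530 = 0.303278
deff = V_st / V_srs = 0.283513/0.303278 = 0.9348

deff ≈ 0.935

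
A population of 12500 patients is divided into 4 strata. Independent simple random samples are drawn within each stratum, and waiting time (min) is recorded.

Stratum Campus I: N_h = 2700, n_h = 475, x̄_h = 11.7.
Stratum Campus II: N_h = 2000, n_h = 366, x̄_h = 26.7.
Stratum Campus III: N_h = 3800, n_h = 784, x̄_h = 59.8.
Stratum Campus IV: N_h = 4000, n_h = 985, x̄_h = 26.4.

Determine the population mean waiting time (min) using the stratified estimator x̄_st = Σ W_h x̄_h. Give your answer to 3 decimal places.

N = Σ N_h = 12500. Stratum weights W_h = N_h/N.
x̄_st = (2700·11.7 + 2000·26.7 + 3800·59.8 + 4000·26.4) / 12500 = 33.42640

x̄_st ≈ 33.426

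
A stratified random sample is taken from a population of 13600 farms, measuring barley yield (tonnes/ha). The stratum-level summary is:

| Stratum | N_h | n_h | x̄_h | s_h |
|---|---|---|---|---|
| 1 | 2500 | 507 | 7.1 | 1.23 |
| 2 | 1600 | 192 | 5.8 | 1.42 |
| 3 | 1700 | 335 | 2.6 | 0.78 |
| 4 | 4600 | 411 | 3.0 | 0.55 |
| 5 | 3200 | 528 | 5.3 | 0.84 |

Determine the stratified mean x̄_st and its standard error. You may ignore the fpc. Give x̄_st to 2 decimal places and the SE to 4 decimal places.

x̄_st ≈ 4.57, SE ≈ 0.0208

x̄_st = Σ W_h x̄_h = (2500·7.1 + 1600·5.8 + 1700·2.6 + 4600·3.0 + 3200·5.3)/13600 = 4.57426
V̂(x̄_st) = Σ W_h² s_h²/n_h, with W_h = N_h/N and N = 13600:
  stratum 1: (2500/13600)²·1.23²/507 = 0.000100833
  stratum 2: (1600/13600)²·1.42²/192 = 0.000145358
  stratum 3: (1700/13600)²·0.78²/335 = 2.83769e-05
  stratum 4: (4600/13600)²·0.55²/411 = 8.42018e-05
  stratum 5: (3200/13600)²·0.84²/528 = 7.39855e-05
V̂(x̄_st) = 0.000432755
SE(x̄_st) = √0.000432755 = 0.0208028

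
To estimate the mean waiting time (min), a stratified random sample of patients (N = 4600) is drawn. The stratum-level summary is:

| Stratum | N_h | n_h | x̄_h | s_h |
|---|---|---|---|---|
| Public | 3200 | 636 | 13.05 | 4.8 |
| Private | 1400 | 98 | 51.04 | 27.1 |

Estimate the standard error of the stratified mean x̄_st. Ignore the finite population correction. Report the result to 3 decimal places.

SE(x̄_st) ≈ 0.844

V̂(x̄_st) = Σ W_h² s_h²/n_h, with W_h = N_h/N and N = 4600:
  stratum Public: (3200/4600)²·4.8²/636 = 0.0175311
  stratum Private: (1400/4600)²·27.1²/98 = 0.694149
V̂(x̄_st) = 0.71168
SE(x̄_st) = √0.71168 = 0.843612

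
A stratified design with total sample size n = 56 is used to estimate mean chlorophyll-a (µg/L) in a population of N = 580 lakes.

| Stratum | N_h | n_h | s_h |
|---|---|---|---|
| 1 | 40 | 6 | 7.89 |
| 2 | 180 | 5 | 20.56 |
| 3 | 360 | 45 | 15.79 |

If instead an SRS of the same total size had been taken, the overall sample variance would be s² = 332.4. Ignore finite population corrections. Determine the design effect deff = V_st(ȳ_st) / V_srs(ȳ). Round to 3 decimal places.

deff ≈ 1.740

V̂(ȳ_st) = Σ W_h² s_h²/n_h, with W_h = N_h/N and N = 580:
  stratum 1: (40/580)²·7.89²/6 = 0.0493477
  stratum 2: (180/580)²·20.56²/5 = 8.14264
  stratum 3: (360/580)²·15.79²/45 = 2.13452
V_st = 10.3265
V_srs = s²/n = 332.4/56 = 5.93571
deff = V_st / V_srs = 10.3265/5.93571 = 1.7397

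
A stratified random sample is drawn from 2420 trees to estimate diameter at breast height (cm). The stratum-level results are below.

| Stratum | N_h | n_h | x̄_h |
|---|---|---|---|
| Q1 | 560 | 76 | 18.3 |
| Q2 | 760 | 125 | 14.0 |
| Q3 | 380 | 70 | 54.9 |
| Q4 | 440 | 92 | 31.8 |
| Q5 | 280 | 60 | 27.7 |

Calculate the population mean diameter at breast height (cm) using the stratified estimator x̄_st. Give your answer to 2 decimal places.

N = Σ N_h = 2420. Stratum weights W_h = N_h/N.
x̄_st = (560·18.3 + 760·14.0 + 380·54.9 + 440·31.8 + 280·27.7) / 2420 = 26.2388

x̄_st ≈ 26.24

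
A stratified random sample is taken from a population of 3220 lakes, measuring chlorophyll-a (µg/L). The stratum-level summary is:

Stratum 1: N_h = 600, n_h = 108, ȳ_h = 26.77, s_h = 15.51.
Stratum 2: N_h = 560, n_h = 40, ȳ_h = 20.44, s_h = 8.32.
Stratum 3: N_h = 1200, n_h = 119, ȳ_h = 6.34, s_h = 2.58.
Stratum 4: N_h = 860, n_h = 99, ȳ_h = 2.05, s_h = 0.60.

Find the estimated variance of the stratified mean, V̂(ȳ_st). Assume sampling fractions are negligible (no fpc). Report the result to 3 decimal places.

V̂(ȳ_st) = Σ W_h² s_h²/n_h, with W_h = N_h/N and N = 3220:
  stratum 1: (600/3220)²·15.51²/108 = 0.0773376
  stratum 2: (560/3220)²·8.32²/40 = 0.0523421
  stratum 3: (1200/3220)²·2.58²/119 = 0.00776861
  stratum 4: (860/3220)²·0.60²/99 = 0.00025939
V̂(ȳ_st) = 0.137708

V̂(ȳ_st) ≈ 0.138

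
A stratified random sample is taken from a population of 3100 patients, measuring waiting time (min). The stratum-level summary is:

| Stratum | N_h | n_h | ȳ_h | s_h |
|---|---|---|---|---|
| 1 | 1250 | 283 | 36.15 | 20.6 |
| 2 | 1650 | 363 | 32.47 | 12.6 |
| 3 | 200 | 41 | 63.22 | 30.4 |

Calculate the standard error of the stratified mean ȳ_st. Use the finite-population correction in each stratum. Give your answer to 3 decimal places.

V̂(ȳ_st) = Σ W_h² (1 − n_h/N_h) s_h²/n_h, with W_h = N_h/N and N = 3100:
  stratum 1: (1250/3100)²·(1 − 283/1250)·20.6²/283 = 0.188608
  stratum 2: (1650/3100)²·(1 − 363/1650)·12.6²/363 = 0.0966437
  stratum 3: (200/3100)²·(1 − 41/200)·30.4²/41 = 0.0745877
V̂(ȳ_st) = 0.35984
SE(ȳ_st) = √0.35984 = 0.599866

SE(ȳ_st) ≈ 0.600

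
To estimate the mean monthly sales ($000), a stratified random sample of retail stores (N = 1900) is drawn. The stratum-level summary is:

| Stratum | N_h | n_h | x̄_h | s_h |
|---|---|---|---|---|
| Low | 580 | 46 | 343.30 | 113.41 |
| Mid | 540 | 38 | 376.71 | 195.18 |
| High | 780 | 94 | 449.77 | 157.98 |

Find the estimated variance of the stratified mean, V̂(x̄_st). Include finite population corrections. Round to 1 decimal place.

V̂(x̄_st) = Σ W_h² (1 − n_h/N_h) s_h²/n_h, with W_h = N_h/N and N = 1900:
  stratum Low: (580/1900)²·(1 − 46/580)·113.41²/46 = 23.9887
  stratum Mid: (540/1900)²·(1 − 38/540)·195.18²/38 = 75.2796
  stratum High: (780/1900)²·(1 − 94/780)·157.98²/94 = 39.3539
V̂(x̄_st) = 138.622

V̂(x̄_st) ≈ 138.6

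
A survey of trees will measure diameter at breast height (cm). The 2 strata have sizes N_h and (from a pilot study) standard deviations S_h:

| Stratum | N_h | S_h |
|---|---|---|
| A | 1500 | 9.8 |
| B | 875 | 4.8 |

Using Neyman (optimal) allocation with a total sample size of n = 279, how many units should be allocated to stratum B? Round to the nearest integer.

Neyman allocation: n_h = n · N_h S_h / Σ N_i S_i, with n = 279.
  stratum A: N_h·S_h = 1500·9.8 = 14700.00
  stratum B: N_h·S_h = 875·4.8 = 4200.00
Σ N_h S_h = 18900.00
n for stratum B = 279·4200.00/18900.00 = 62.000 → 62

62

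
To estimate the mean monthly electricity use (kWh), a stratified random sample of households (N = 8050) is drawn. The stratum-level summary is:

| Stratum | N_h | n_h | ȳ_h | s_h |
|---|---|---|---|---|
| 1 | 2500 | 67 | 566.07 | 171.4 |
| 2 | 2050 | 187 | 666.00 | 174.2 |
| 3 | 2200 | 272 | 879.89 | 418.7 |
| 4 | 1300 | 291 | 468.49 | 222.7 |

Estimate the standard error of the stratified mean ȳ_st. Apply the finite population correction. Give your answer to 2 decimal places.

SE(ȳ_st) ≈ 9.82

V̂(ȳ_st) = Σ W_h² (1 − n_h/N_h) s_h²/n_h, with W_h = N_h/N and N = 8050:
  stratum 1: (2500/8050)²·(1 − 67/2500)·171.4²/67 = 41.1564
  stratum 2: (2050/8050)²·(1 − 187/2050)·174.2²/187 = 9.56378
  stratum 3: (2200/8050)²·(1 − 272/2200)·418.7²/272 = 42.1866
  stratum 4: (1300/8050)²·(1 − 291/1300)·222.7²/291 = 3.44977
V̂(ȳ_st) = 96.3566
SE(ȳ_st) = √96.3566 = 9.81614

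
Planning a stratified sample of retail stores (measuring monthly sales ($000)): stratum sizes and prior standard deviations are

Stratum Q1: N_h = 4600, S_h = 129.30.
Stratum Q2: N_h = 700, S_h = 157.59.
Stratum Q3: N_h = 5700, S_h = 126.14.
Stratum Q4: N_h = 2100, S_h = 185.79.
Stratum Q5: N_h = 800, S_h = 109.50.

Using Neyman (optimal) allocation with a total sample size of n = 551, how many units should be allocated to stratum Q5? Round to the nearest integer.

25

Neyman allocation: n_h = n · N_h S_h / Σ N_i S_i, with n = 551.
  stratum Q1: N_h·S_h = 4600·129.30 = 594780.00
  stratum Q2: N_h·S_h = 700·157.59 = 110313.00
  stratum Q3: N_h·S_h = 5700·126.14 = 718998.00
  stratum Q4: N_h·S_h = 2100·185.79 = 390159.00
  stratum Q5: N_h·S_h = 800·109.50 = 87600.00
Σ N_h S_h = 1901850.00
n for stratum Q5 = 551·87600.00/1901850.00 = 25.379 → 25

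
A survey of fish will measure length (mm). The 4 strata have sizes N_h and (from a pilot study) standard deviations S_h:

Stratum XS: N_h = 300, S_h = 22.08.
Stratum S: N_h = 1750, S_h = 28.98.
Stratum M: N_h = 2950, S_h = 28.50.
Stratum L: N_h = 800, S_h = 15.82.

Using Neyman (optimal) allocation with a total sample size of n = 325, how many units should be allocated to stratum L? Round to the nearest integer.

Neyman allocation: n_h = n · N_h S_h / Σ N_i S_i, with n = 325.
  stratum XS: N_h·S_h = 300·22.08 = 6624.00
  stratum S: N_h·S_h = 1750·28.98 = 50715.00
  stratum M: N_h·S_h = 2950·28.50 = 84075.00
  stratum L: N_h·S_h = 800·15.82 = 12656.00
Σ N_h S_h = 154070.00
n for stratum L = 325·12656.00/154070.00 = 26.697 → 27

27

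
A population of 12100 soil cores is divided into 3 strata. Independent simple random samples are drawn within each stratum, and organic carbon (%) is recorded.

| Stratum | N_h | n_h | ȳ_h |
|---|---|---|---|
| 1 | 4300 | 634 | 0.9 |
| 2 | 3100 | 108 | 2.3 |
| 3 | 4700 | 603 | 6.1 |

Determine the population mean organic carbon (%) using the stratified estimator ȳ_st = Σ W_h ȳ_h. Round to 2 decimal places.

ȳ_st ≈ 3.28

N = Σ N_h = 12100. Stratum weights W_h = N_h/N.
ȳ_st = (4300·0.9 + 3100·2.3 + 4700·6.1) / 12100 = 3.2785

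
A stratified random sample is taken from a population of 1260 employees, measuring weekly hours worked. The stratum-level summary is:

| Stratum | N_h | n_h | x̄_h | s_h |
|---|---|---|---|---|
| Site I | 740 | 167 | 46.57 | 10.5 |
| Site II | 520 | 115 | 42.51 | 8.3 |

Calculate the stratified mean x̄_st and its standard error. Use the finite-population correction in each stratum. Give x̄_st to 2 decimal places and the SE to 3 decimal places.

x̄_st = Σ W_h x̄_h = (740·46.57 + 520·42.51)/1260 = 44.89444
V̂(x̄_st) = Σ W_h² (1 − n_h/N_h) s_h²/n_h, with W_h = N_h/N and N = 1260:
  stratum Site I: (740/1260)²·(1 − 167/740)·10.5²/167 = 0.176322
  stratum Site II: (520/1260)²·(1 − 115/520)·8.3²/115 = 0.079465
V̂(x̄_st) = 0.255787
SE(x̄_st) = √0.255787 = 0.505754

x̄_st ≈ 44.89, SE ≈ 0.506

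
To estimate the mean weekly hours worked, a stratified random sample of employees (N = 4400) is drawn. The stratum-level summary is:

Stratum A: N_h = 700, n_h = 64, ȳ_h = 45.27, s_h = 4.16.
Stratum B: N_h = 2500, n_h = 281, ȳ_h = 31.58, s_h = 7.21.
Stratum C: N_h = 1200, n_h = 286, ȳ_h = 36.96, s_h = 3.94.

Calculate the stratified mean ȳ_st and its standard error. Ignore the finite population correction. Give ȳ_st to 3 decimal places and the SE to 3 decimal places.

ȳ_st ≈ 35.225, SE ≈ 0.266

ȳ_st = Σ W_h ȳ_h = (700·45.27 + 2500·31.58 + 1200·36.96)/4400 = 35.22523
V̂(ȳ_st) = Σ W_h² s_h²/n_h, with W_h = N_h/N and N = 4400:
  stratum A: (700/4400)²·4.16²/64 = 0.0068438
  stratum B: (2500/4400)²·7.21²/281 = 0.0597226
  stratum C: (1200/4400)²·3.94²/286 = 0.00403723
V̂(ȳ_st) = 0.0706037
SE(ȳ_st) = √0.0706037 = 0.265713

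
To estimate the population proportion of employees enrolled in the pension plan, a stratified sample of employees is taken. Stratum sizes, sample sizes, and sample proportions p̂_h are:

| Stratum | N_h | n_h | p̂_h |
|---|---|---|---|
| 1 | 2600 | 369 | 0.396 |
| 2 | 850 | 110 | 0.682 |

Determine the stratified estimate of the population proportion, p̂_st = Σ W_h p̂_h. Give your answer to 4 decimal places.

N = 3450; stratum weights W_h = N_h/N.
p̂_st = Σ W_h p̂_h = (2600·0.396 + 850·0.682)/3450 = 0.46646

p̂_st ≈ 0.4665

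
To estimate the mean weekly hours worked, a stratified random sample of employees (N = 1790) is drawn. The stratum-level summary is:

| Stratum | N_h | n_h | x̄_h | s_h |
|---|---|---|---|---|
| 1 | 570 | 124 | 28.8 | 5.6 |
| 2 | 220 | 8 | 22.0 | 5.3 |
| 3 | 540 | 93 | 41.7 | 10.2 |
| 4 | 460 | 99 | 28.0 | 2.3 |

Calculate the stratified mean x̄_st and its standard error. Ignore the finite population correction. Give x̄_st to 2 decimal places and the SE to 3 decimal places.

x̄_st ≈ 31.65, SE ≈ 0.429

x̄_st = Σ W_h x̄_h = (570·28.8 + 220·22.0 + 540·41.7 + 460·28.0)/1790 = 31.65028
V̂(x̄_st) = Σ W_h² s_h²/n_h, with W_h = N_h/N and N = 1790:
  stratum 1: (570/1790)²·5.6²/124 = 0.0256447
  stratum 2: (220/1790)²·5.3²/8 = 0.0530397
  stratum 3: (540/1790)²·10.2²/93 = 0.101812
  stratum 4: (460/1790)²·2.3²/99 = 0.00352882
V̂(x̄_st) = 0.184025
SE(x̄_st) = √0.184025 = 0.428982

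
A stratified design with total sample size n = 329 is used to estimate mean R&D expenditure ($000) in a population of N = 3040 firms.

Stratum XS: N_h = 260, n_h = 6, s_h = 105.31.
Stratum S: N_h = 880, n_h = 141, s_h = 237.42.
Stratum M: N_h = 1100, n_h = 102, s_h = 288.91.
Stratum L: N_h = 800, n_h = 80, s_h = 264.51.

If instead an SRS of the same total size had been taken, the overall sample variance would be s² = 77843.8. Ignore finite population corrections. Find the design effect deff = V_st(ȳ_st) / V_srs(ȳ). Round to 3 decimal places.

deff ≈ 0.908

V̂(ȳ_st) = Σ W_h² s_h²/n_h, with W_h = N_h/N and N = 3040:
  stratum XS: (260/3040)²·105.31²/6 = 13.5203
  stratum S: (880/3040)²·237.42²/141 = 33.4991
  stratum M: (1100/3040)²·288.91²/102 = 107.143
  stratum L: (800/3040)²·264.51²/80 = 60.5657
V_st = 214.728
V_srs = s²/n = 77843.8/329 = 236.607
deff = V_st / V_srs = 214.728/236.607 = 0.9075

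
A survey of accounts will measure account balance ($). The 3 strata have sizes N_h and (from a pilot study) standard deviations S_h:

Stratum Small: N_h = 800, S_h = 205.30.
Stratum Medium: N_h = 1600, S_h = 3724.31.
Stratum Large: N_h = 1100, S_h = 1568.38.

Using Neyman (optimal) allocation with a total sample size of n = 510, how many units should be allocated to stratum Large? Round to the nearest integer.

Neyman allocation: n_h = n · N_h S_h / Σ N_i S_i, with n = 510.
  stratum Small: N_h·S_h = 800·205.30 = 164240.00
  stratum Medium: N_h·S_h = 1600·3724.31 = 5958896.00
  stratum Large: N_h·S_h = 1100·1568.38 = 1725218.00
Σ N_h S_h = 7848354.00
n for stratum Large = 510·1725218.00/7848354.00 = 112.108 → 112

112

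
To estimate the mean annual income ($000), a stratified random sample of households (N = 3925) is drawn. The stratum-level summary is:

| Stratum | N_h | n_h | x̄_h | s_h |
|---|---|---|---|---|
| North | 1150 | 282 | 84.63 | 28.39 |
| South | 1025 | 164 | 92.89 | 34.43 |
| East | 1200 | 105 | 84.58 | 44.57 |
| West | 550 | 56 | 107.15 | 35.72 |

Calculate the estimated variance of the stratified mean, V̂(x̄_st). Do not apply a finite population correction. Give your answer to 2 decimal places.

V̂(x̄_st) ≈ 2.95

V̂(x̄_st) = Σ W_h² s_h²/n_h, with W_h = N_h/N and N = 3925:
  stratum North: (1150/3925)²·28.39²/282 = 0.245357
  stratum South: (1025/3925)²·34.43²/164 = 0.492945
  stratum East: (1200/3925)²·44.57²/105 = 1.76839
  stratum West: (550/3925)²·35.72²/56 = 0.447384
V̂(x̄_st) = 2.95408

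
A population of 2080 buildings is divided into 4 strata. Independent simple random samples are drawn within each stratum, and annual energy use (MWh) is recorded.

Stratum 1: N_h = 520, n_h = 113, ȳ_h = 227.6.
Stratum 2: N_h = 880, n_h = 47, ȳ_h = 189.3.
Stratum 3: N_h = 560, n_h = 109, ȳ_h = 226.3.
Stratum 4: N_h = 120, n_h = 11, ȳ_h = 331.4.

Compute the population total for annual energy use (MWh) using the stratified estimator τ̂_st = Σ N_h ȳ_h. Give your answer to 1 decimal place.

τ̂_st ≈ 451432.0

τ̂_st = Σ N_h ȳ_h = 520·227.6 + 880·189.3 + 560·226.3 + 120·331.4 = 451432.0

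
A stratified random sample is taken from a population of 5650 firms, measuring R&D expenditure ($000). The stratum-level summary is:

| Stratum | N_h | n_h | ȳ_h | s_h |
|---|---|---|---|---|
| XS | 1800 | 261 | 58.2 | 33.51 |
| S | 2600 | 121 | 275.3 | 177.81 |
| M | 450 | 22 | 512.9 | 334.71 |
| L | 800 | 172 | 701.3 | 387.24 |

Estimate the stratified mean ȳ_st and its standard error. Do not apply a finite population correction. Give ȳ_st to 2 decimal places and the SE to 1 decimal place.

ȳ_st ≈ 285.38, SE ≈ 10.3

ȳ_st = Σ W_h ȳ_h = (1800·58.2 + 2600·275.3 + 450·512.9 + 800·701.3)/5650 = 285.37788
V̂(ȳ_st) = Σ W_h² s_h²/n_h, with W_h = N_h/N and N = 5650:
  stratum XS: (1800/5650)²·33.51²/261 = 0.436673
  stratum S: (2600/5650)²·177.81²/121 = 55.3321
  stratum M: (450/5650)²·334.71²/22 = 32.303
  stratum L: (800/5650)²·387.24²/172 = 17.4789
V̂(ȳ_st) = 105.551
SE(ȳ_st) = √105.551 = 10.2738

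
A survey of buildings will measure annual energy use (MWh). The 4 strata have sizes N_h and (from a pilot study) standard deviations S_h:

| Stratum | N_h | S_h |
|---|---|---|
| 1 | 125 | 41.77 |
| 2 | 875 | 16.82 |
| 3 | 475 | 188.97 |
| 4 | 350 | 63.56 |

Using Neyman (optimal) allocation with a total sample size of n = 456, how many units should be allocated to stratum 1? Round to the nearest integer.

18

Neyman allocation: n_h = n · N_h S_h / Σ N_i S_i, with n = 456.
  stratum 1: N_h·S_h = 125·41.77 = 5221.25
  stratum 2: N_h·S_h = 875·16.82 = 14717.50
  stratum 3: N_h·S_h = 475·188.97 = 89760.75
  stratum 4: N_h·S_h = 350·63.56 = 22246.00
Σ N_h S_h = 131945.50
n for stratum 1 = 456·5221.25/131945.50 = 18.044 → 18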